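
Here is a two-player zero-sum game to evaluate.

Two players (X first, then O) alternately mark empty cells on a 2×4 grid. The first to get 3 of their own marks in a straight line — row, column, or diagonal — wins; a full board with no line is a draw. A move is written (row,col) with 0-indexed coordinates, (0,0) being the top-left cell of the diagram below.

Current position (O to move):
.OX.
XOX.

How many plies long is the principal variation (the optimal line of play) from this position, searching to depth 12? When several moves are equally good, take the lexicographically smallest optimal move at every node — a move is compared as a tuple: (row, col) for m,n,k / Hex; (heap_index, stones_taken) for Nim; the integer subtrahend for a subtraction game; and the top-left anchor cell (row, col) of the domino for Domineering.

ply 1, O at .OX./XOX. | (0,0)=+0→OOX./XOX.*; (0,3)=+0→.OXO/XOX.; (1,3)=+0→.OX./XOXO
ply 2, X at OOX./XOX. | (0,3)=+0→OOXX/XOX.*; (1,3)=+0→OOX./XOXX
ply 3, O at OOXX/XOX. | (1,3)=+0→OOXX/XOXO*
ply 4: OOXX/XOXO is terminal +0 (X); from .OX./XOX. depth 12

PV length from [.OX./XOX.]: 3 plies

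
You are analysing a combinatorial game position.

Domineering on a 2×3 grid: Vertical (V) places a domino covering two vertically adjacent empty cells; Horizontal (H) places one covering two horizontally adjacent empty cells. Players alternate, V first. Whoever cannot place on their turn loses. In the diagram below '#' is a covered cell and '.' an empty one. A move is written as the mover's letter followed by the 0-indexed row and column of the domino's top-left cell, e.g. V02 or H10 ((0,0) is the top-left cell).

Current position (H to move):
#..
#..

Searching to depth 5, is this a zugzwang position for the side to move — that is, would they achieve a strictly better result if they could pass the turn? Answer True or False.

p1 H@[#../#..]: H01[###/#..]+1* H11[#../###]+1
p2 V@[###/#..] terminal -1; root [#../#..] d5
pass branch (V moves first from the same position):
  | p1 V@[#../#..]: V01[##./##.]+1* V02[#.#/#.#]+1
  | p2 H@[##./##.] terminal -1; root [#../#..] d5
H moving scores +1; H passing scores -1

zugzwang(#../#.., H) = False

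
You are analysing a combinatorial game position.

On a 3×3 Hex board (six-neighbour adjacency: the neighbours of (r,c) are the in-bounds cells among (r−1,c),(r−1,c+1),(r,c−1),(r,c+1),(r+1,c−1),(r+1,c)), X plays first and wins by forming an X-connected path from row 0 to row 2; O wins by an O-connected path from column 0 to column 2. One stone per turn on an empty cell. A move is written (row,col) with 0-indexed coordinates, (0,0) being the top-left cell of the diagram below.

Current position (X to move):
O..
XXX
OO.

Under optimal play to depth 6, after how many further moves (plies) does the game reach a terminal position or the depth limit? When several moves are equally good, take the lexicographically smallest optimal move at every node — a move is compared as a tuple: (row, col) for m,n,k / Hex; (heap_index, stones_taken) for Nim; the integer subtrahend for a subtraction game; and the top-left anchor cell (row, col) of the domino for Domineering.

PV length from [O../XXX/OO.]: 3 plies

p1 X@[O../XXX/OO.]: (0,1)[OX./XXX/OO.]-1 (0,2)[O.X/XXX/OO.]-1 (2,2)[O../XXX/OOX]+1*
p2 O@[O../XXX/OOX]: (0,1)[OO./XXX/OOX]-1* (0,2)[O.O/XXX/OOX]-1
p3 X@[OO./XXX/OOX]: (0,2)[OOX/XXX/OOX]+1*
p4 O@[OOX/XXX/OOX] terminal -1; root [O../XXX/OO.] d6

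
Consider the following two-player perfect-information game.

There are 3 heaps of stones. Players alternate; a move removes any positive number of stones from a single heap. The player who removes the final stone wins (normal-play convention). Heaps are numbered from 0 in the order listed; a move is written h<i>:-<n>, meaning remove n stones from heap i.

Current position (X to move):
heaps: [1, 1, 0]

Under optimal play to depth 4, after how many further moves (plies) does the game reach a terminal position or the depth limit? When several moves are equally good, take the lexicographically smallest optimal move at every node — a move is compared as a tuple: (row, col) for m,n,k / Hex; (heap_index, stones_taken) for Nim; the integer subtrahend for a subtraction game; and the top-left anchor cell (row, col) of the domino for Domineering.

p1 X@[(1,1,0)]: h0:-1[(0,1,0)]-1* h1:-1[(1,0,0)]-1
p2 O@[(0,1,0)]: h1:-1[(0,0,0)]+1*
p3 X@[(0,0,0)] terminal -1; root [(1,1,0)] d4

PV length from [(1,1,0)]: 2 plies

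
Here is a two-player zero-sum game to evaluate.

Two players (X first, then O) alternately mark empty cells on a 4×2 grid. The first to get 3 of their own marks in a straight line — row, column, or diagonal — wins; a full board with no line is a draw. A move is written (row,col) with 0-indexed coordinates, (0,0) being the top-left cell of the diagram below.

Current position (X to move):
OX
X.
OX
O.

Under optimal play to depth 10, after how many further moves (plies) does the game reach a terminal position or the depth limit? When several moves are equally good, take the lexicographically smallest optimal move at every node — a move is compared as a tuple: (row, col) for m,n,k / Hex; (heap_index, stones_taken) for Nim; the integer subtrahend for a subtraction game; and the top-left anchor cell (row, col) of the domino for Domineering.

PV length from [OX/X./OX/O.]: 1 ply

ply 1, X at OX/X./OX/O. | (1,1)=+1→OX/XX/OX/O.*; (3,1)=+0→OX/X./OX/OX
ply 2: OX/XX/OX/O. is terminal -1 (O); from OX/X./OX/O. depth 10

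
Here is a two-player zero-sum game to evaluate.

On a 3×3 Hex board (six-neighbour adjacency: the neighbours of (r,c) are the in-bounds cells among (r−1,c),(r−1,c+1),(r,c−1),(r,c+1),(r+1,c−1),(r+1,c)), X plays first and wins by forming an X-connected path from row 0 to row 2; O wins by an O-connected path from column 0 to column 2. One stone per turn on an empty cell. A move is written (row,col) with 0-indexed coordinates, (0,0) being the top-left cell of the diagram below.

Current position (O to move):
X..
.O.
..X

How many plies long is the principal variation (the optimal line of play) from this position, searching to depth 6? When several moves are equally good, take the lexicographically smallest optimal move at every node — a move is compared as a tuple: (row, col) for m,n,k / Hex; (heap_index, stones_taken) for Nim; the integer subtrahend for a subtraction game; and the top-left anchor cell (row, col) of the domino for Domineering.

PV length from [X../.O./..X]: 5 plies

p1 O@[X../.O./..X]: (0,1)[XO./.O./..X]+1* (0,2)[X.O/.O./..X]+1 (1,0)[X../OO./..X]+1 (1,2)[X../.OO/..X]+1 (2,0)[X../.O./O.X]+1 (2,1)[X../.O./.OX]+1
p2 X@[XO./.O./..X]: (0,2)[XOX/.O./..X]-1* (1,0)[XO./XO./..X]-1 (1,2)[XO./.OX/..X]-1 (2,0)[XO./.O./X.X]-1 (2,1)[XO./.O./.XX]-1
p3 O@[XOX/.O./..X]: (1,0)[XOX/OO./..X]-1 (1,2)[XOX/.OO/..X]+1* (2,0)[XOX/.O./O.X]-1 (2,1)[XOX/.O./.OX]-1
p4 X@[XOX/.OO/..X]: (1,0)[XOX/XOO/..X]-1* (2,0)[XOX/.OO/X.X]-1 (2,1)[XOX/.OO/.XX]-1
p5 O@[XOX/XOO/..X]: (2,0)[XOX/XOO/O.X]+1* (2,1)[XOX/XOO/.OX]-1
p6 X@[XOX/XOO/O.X] terminal -1; root [X../.O./..X] d6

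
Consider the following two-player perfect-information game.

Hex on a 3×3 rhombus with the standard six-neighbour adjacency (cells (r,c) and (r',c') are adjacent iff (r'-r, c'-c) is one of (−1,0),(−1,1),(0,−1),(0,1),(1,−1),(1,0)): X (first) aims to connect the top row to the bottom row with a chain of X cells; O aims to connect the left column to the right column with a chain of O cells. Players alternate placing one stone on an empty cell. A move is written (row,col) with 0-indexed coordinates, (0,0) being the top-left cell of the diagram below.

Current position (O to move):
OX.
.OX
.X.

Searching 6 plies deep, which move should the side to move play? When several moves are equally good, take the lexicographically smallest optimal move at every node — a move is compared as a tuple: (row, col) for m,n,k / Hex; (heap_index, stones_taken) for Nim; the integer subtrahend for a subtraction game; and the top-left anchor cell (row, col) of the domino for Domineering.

O's best at [OX./.OX/.X.]: (0,2)

ply 1, O at OX./.OX/.X. | (0,2)=+1→OXO/.OX/.X.*; (1,0)=-1→OX./OOX/.X.; (2,0)=-1→OX./.OX/OX.; (2,2)=-1→OX./.OX/.XO
ply 2, X at OXO/.OX/.X. | (1,0)=-1→OXO/XOX/.X.*; (2,0)=-1→OXO/.OX/XX.; (2,2)=-1→OXO/.OX/.XX
ply 3, O at OXO/XOX/.X. | (2,0)=+1→OXO/XOX/OX.*; (2,2)=-1→OXO/XOX/.XO
ply 4: OXO/XOX/OX. is terminal -1 (X); from OX./.OX/.X. depth 6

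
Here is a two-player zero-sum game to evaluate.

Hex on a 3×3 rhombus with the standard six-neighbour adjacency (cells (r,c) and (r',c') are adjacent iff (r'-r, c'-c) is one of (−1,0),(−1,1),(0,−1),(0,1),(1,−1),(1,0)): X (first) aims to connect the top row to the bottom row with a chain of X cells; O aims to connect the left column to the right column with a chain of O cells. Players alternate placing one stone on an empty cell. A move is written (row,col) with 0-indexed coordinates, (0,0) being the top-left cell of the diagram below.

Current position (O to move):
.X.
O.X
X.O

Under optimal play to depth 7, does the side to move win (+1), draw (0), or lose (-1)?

value(.X./O.X/X.O, O) = +1

ply 1, O at .X./O.X/X.O | (0,0)=-1→OX./O.X/X.O; (0,2)=-1→.XO/O.X/X.O; (1,1)=+1→.X./OOX/X.O*; (2,1)=-1→.X./O.X/XOO
ply 2, X at .X./OOX/X.O | (0,0)=-1→XX./OOX/X.O*; (0,2)=-1→.XX/OOX/X.O; (2,1)=-1→.X./OOX/XXO
ply 3, O at XX./OOX/X.O | (0,2)=+1→XXO/OOX/X.O*; (2,1)=+1→XX./OOX/XOO
ply 4: XXO/OOX/X.O is terminal -1 (X); from .X./O.X/X.O depth 7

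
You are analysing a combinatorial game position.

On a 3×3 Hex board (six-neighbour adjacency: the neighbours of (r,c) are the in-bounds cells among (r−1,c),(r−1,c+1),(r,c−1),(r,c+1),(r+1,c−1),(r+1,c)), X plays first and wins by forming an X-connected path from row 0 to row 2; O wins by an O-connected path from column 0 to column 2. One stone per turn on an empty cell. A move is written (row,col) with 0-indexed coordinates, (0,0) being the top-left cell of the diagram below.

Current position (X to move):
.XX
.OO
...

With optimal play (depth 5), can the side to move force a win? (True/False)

ply 1, X at .XX/.OO/... | (0,0)=-1→XXX/.OO/...*; (1,0)=-1→.XX/XOO/...; (2,0)=-1→.XX/.OO/X..; (2,1)=-1→.XX/.OO/.X.; (2,2)=-1→.XX/.OO/..X
ply 2, O at XXX/.OO/... | (1,0)=+1→XXX/OOO/...*; (2,0)=+1→XXX/.OO/O..; (2,1)=+1→XXX/.OO/.O.; (2,2)=+1→XXX/.OO/..O
ply 3: XXX/OOO/... is terminal -1 (X); from .XX/.OO/... depth 5

X winning at [.XX/.OO/...]: False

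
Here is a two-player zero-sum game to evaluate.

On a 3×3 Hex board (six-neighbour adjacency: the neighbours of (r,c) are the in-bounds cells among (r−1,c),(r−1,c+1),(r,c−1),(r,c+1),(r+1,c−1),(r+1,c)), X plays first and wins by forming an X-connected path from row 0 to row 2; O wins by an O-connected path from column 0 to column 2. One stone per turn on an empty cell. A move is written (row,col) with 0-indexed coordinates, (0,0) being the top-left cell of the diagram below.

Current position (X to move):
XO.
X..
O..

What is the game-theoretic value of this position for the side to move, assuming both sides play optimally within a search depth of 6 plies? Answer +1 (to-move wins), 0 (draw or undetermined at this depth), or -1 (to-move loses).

p1 X@[XO./X../O..]: (0,2)[XOX/X../O..]-1 (1,1)[XO./XX./O..]-1 (1,2)[XO./X.X/O..]+1* (2,1)[XO./X../OX.]-1 (2,2)[XO./X../O.X]-1
p2 O@[XO./X.X/O..]: (0,2)[XOO/X.X/O..]-1* (1,1)[XO./XOX/O..]-1 (2,1)[XO./X.X/OO.]-1 (2,2)[XO./X.X/O.O]-1
p3 X@[XOO/X.X/O..]: (1,1)[XOO/XXX/O..]+1* (2,1)[XOO/X.X/OX.]-1 (2,2)[XOO/X.X/O.X]-1
p4 O@[XOO/XXX/O..]: (2,1)[XOO/XXX/OO.]-1* (2,2)[XOO/XXX/O.O]-1
p5 X@[XOO/XXX/OO.]: (2,2)[XOO/XXX/OOX]+1*
p6 O@[XOO/XXX/OOX] terminal -1; root [XO./X../O..] d6

value(XO./X../O.., X) = +1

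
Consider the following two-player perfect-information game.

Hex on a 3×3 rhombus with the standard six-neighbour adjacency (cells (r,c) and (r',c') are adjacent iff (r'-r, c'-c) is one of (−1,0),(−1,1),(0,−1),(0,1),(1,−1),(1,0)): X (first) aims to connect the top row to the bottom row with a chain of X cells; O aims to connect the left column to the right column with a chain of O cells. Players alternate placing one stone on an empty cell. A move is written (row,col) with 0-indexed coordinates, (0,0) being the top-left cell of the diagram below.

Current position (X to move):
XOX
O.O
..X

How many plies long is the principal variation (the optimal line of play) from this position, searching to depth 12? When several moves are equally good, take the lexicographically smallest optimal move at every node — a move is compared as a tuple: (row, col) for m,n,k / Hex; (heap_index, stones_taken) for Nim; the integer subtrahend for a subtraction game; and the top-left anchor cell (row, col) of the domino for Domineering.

p1 X@[XOX/O.O/..X]: (1,1)[XOX/OXO/..X]+1* (2,0)[XOX/O.O/X.X]-1 (2,1)[XOX/O.O/.XX]-1
p2 O@[XOX/OXO/..X]: (2,0)[XOX/OXO/O.X]-1* (2,1)[XOX/OXO/.OX]-1
p3 X@[XOX/OXO/O.X]: (2,1)[XOX/OXO/OXX]+1*
p4 O@[XOX/OXO/OXX] terminal -1; root [XOX/O.O/..X] d12

PV length from [XOX/O.O/..X]: 3 plies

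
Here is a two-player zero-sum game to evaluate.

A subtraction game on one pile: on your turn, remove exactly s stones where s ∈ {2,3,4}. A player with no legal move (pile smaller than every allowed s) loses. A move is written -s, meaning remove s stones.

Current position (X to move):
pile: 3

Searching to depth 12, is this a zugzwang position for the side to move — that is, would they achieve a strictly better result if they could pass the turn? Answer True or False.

zugzwang(3, X) = False

p1 X@[3]: -2[1]+1* -3[0]+1
p2 O@[1] terminal -1; root [3] d12
suppose X passes — search the same position with O to move:
pass> p1 O@[3]: -2[1]+1* -3[0]+1
pass> p2 X@[1] terminal -1; root [3] d12
for X: play +1, pass -1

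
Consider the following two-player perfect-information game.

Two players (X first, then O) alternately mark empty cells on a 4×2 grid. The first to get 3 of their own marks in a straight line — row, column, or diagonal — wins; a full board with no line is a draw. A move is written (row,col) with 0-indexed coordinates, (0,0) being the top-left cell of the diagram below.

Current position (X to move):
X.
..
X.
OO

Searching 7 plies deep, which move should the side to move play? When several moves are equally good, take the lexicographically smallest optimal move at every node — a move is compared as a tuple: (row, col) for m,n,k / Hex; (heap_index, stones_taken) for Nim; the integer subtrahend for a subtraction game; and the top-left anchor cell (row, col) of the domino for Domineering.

X's best at [X./../X./OO]: (1,0)

ply 1, X at X./../X./OO | (0,1)=+0→XX/../X./OO; (1,0)=+1→X./X./X./OO*; (1,1)=+0→X./.X/X./OO; (2,1)=+0→X./../XX/OO
ply 2: X./X./X./OO is terminal -1 (O); from X./../X./OO depth 7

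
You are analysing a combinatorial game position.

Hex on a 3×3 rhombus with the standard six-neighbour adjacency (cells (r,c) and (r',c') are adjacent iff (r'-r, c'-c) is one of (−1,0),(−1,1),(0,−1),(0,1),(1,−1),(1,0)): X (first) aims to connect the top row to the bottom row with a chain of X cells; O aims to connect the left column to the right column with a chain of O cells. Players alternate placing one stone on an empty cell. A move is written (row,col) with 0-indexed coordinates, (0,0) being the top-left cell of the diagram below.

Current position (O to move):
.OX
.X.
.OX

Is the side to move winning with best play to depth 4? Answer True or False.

O winning at [.OX/.X./.OX]: False

[.OX/.X./.OX] O move#1: (0,0):-1/OOX/.X./.OX*, (1,0):-1/.OX/OX./.OX, (1,2):-1/.OX/.XO/.OX, (2,0):-1/.OX/.X./OOX
[OOX/.X./.OX] X move#2: (1,0):+1/OOX/XX./.OX*, (1,2):+1/OOX/.XX/.OX, (2,0):+1/OOX/.X./XOX
[OOX/XX./.OX] O move#3: (1,2):-1/OOX/XXO/.OX*, (2,0):-1/OOX/XX./OOX
[OOX/XXO/.OX] X move#4: (2,0):+1/OOX/XXO/XOX*
[OOX/XXO/XOX] end (terminal -1, O#5); searched .OX/.X./.OX to 4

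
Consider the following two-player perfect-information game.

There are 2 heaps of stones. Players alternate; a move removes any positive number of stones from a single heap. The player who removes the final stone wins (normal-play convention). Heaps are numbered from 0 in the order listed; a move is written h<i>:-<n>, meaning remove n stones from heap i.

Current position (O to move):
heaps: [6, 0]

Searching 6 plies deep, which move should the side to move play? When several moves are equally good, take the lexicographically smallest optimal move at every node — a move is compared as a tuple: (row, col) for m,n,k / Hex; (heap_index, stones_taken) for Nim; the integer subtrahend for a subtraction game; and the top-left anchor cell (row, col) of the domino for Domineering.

O's best at [(6,0)]: h0:-6

[(6,0)] O move#1: h0:-1:-1/(5,0), h0:-2:-1/(4,0), h0:-3:-1/(3,0), h0:-4:-1/(2,0), h0:-5:-1/(1,0), h0:-6:+1/(0,0)*
[(0,0)] end (terminal -1, X#2); searched (6,0) to 6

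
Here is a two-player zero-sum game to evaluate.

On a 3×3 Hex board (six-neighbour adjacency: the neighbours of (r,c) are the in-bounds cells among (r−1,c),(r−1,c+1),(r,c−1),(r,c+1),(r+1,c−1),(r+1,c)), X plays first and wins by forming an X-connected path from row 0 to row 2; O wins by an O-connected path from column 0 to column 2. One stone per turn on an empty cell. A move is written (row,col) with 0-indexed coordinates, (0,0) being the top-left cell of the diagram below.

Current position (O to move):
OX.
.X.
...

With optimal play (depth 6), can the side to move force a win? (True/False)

[OX./.X./...] O move#1: (0,2):-1/OXO/.X./...*, (1,0):-1/OX./OX./..., (1,2):-1/OX./.XO/..., (2,0):-1/OX./.X./O.., (2,1):-1/OX./.X./.O., (2,2):-1/OX./.X./..O
[OXO/.X./...] X move#2: (1,0):+1/OXO/XX./...*, (1,2):+1/OXO/.XX/..., (2,0):+1/OXO/.X./X.., (2,1):+1/OXO/.X./.X., (2,2):+1/OXO/.X./..X
[OXO/XX./...] O move#3: (1,2):-1/OXO/XXO/...*, (2,0):-1/OXO/XX./O.., (2,1):-1/OXO/XX./.O., (2,2):-1/OXO/XX./..O
[OXO/XXO/...] X move#4: (2,0):+1/OXO/XXO/X..*, (2,1):+1/OXO/XXO/.X., (2,2):+1/OXO/XXO/..X
[OXO/XXO/X..] end (terminal -1, O#5); searched OX./.X./... to 6

O winning at [OX./.X./...]: False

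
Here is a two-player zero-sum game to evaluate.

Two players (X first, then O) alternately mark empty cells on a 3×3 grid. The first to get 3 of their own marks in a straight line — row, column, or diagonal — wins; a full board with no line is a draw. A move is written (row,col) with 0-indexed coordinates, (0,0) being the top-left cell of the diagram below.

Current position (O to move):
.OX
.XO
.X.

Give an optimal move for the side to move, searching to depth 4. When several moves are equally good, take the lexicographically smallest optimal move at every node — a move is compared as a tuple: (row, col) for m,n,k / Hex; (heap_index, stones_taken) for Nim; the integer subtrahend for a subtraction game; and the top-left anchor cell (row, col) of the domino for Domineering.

O's best at [.OX/.XO/.X.]: (2,0)

ply 1, O at .OX/.XO/.X. | (0,0)=-1→OOX/.XO/.X.; (1,0)=-1→.OX/OXO/.X.; (2,0)=+0→.OX/.XO/OX.*; (2,2)=-1→.OX/.XO/.XO
ply 2, X at .OX/.XO/OX. | (0,0)=+0→XOX/.XO/OX.*; (1,0)=+0→.OX/XXO/OX.; (2,2)=+0→.OX/.XO/OXX
ply 3, O at XOX/.XO/OX. | (1,0)=-1→XOX/OXO/OX.; (2,2)=+0→XOX/.XO/OXO*
ply 4, X at XOX/.XO/OXO | (1,0)=+0→XOX/XXO/OXO*
ply 5: XOX/XXO/OXO is terminal +0 (O); from .OX/.XO/.X. depth 4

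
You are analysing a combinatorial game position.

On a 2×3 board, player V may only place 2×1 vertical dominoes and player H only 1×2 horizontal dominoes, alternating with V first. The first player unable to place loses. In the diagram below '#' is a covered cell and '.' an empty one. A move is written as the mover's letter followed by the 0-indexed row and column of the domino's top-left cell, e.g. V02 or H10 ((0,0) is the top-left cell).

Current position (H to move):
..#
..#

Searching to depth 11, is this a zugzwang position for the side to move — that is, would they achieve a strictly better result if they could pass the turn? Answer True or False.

p1 H@[..#/..#]: H00[###/..#]+1* H10[..#/###]+1
p2 V@[###/..#] terminal -1; root [..#/..#] d11
pass branch (V moves first from the same position):
  | p1 V@[..#/..#]: V00[#.#/#.#]+1* V01[.##/.##]+1
  | p2 H@[#.#/#.#] terminal -1; root [..#/..#] d11
H moving scores +1; H passing scores -1

zugzwang(..#/..#, H) = False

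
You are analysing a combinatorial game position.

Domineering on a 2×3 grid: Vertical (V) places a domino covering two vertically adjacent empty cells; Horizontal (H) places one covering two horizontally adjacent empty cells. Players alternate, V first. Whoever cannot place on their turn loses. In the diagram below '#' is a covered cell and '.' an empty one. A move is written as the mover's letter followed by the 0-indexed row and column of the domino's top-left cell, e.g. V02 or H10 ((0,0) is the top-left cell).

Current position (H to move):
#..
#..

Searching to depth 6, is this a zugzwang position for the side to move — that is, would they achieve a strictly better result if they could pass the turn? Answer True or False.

zugzwang(#../#.., H) = False

ply 1, H at #../#.. | H01=+1→###/#..*; H11=+1→#../###
ply 2: ###/#.. is terminal -1 (V); from #../#.. depth 6
if H skipped the turn, V would face:
~ ply 1, V at #../#.. | V01=+1→##./##.*; V02=+1→#.#/#.#
~ ply 2: ##./##. is terminal -1 (H); from #../#.. depth 6
compare (H): move=+1 vs pass=-1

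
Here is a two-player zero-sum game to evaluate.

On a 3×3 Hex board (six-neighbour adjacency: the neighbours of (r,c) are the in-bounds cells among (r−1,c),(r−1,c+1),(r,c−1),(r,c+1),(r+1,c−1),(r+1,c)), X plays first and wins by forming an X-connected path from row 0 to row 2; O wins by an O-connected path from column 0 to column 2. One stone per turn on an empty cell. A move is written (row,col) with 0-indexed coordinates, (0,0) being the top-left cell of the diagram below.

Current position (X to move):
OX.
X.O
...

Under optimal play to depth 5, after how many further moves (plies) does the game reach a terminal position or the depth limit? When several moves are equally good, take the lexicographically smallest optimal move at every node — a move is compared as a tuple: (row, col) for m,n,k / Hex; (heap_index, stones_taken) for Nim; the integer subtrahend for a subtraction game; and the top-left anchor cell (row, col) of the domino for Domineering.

PV length from [OX./X.O/...]: 3 plies

[OX./X.O/...] X move#1: (0,2):-1/OXX/X.O/..., (1,1):+1/OX./XXO/...*, (2,0):+1/OX./X.O/X.., (2,1):+1/OX./X.O/.X., (2,2):-1/OX./X.O/..X
[OX./XXO/...] O move#2: (0,2):-1/OXO/XXO/...*, (2,0):-1/OX./XXO/O.., (2,1):-1/OX./XXO/.O., (2,2):-1/OX./XXO/..O
[OXO/XXO/...] X move#3: (2,0):+1/OXO/XXO/X..*, (2,1):+1/OXO/XXO/.X., (2,2):+1/OXO/XXO/..X
[OXO/XXO/X..] end (terminal -1, O#4); searched OX./X.O/... to 5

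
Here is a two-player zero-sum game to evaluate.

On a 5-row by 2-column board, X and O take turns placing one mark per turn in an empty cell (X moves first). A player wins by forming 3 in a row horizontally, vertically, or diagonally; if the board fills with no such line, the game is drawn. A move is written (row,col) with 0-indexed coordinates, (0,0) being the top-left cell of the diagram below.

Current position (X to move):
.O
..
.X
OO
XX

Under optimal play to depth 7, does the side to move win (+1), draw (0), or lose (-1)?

value(.O/../.X/OO/XX, X) = 0

p1 X@[.O/../.X/OO/XX]: (0,0)[XO/../.X/OO/XX]+0* (1,0)[.O/X./.X/OO/XX]+0 (1,1)[.O/.X/.X/OO/XX]+0 (2,0)[.O/../XX/OO/XX]+0
p2 O@[XO/../.X/OO/XX]: (1,0)[XO/O./.X/OO/XX]+0* (1,1)[XO/.O/.X/OO/XX]+0 (2,0)[XO/../OX/OO/XX]+0
p3 X@[XO/O./.X/OO/XX]: (1,1)[XO/OX/.X/OO/XX]-1 (2,0)[XO/O./XX/OO/XX]+0*
p4 O@[XO/O./XX/OO/XX]: (1,1)[XO/OO/XX/OO/XX]+0*
p5 X@[XO/OO/XX/OO/XX] terminal +0; root [.O/../.X/OO/XX] d7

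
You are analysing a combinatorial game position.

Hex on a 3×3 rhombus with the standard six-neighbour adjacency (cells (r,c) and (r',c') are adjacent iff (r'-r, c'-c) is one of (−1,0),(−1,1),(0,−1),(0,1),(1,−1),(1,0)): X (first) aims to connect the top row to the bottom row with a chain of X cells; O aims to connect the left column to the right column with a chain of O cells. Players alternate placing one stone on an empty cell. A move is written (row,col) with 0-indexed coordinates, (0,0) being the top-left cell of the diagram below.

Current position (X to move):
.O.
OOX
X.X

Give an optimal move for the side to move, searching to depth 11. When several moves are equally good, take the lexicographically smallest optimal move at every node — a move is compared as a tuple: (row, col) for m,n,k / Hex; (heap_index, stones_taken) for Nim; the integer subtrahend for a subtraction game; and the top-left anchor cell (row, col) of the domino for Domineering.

X's best at [.O./OOX/X.X]: (0,2)

p1 X@[.O./OOX/X.X]: (0,0)[XO./OOX/X.X]-1 (0,2)[.OX/OOX/X.X]+1* (2,1)[.O./OOX/XXX]-1
p2 O@[.OX/OOX/X.X] terminal -1; root [.O./OOX/X.X] d11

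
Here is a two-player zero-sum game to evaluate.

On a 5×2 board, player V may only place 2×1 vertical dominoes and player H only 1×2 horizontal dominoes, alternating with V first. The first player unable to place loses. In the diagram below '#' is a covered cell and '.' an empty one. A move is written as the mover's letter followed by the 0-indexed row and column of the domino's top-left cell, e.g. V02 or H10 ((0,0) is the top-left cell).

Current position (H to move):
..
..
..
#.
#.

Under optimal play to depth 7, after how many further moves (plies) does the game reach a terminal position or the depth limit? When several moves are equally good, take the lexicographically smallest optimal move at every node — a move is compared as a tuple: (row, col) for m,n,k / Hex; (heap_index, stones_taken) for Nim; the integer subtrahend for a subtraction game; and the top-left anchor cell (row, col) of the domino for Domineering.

ply 1, H at ../../../#./#. | H00=-1→##/../../#./#.; H10=+1→../##/../#./#.*; H20=-1→../../##/#./#.
ply 2, V at ../##/../#./#. | V21=-1→../##/.#/##/#.*; V31=-1→../##/../##/##
ply 3, H at ../##/.#/##/#. | H00=+1→##/##/.#/##/#.*
ply 4: ##/##/.#/##/#. is terminal -1 (V); from ../../../#./#. depth 7

PV length from [../../../#./#.]: 3 plies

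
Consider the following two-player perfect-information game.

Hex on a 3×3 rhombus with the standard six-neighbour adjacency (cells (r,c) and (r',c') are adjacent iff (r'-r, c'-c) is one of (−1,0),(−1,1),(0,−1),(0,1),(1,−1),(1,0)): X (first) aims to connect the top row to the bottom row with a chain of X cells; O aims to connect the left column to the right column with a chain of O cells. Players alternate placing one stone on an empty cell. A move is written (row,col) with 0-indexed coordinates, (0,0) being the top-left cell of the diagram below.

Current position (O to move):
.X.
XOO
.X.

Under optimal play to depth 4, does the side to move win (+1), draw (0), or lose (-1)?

p1 O@[.X./XOO/.X.]: (0,0)[OX./XOO/.X.]-1 (0,2)[.XO/XOO/.X.]-1 (2,0)[.X./XOO/OX.]+1* (2,2)[.X./XOO/.XO]-1
p2 X@[.X./XOO/OX.] terminal -1; root [.X./XOO/.X.] d4

value(.X./XOO/.X., O) = +1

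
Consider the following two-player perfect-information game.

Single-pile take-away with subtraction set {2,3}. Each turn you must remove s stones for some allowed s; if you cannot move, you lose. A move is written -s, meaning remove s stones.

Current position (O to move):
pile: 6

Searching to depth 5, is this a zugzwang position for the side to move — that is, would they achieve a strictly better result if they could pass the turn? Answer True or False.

zugzwang(6, O) = True

ply 1, O at 6 | -2=-1→4*; -3=-1→3
ply 2, X at 4 | -2=-1→2; -3=+1→1*
ply 3: 1 is terminal -1 (O); from 6 depth 5
if O skipped the turn, X would face:
~ ply 1, X at 6 | -2=-1→4*; -3=-1→3
~ ply 2, O at 4 | -2=-1→2; -3=+1→1*
~ ply 3: 1 is terminal -1 (X); from 6 depth 5
compare (O): move=-1 vs pass=+1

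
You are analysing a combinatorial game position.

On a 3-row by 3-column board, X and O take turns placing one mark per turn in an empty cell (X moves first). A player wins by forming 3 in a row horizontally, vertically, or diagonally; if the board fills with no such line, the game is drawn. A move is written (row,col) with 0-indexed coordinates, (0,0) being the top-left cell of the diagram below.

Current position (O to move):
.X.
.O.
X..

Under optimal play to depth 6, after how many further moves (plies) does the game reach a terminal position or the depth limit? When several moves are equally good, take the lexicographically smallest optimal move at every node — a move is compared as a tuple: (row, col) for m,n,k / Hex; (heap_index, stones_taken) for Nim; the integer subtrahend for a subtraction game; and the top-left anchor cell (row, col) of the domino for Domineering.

ply 1, O at .X./.O./X.. | (0,0)=+0→OX./.O./X..*; (0,2)=+0→.XO/.O./X..; (1,0)=+0→.X./OO./X..; (1,2)=+0→.X./.OO/X..; (2,1)=-1→.X./.O./XO.; (2,2)=-1→.X./.O./X.O
ply 2, X at OX./.O./X.. | (0,2)=-1→OXX/.O./X..; (1,0)=-1→OX./XO./X..; (1,2)=-1→OX./.OX/X..; (2,1)=-1→OX./.O./XX.; (2,2)=+0→OX./.O./X.X*
ply 3, O at OX./.O./X.X | (0,2)=-1→OXO/.O./X.X; (1,0)=-1→OX./OO./X.X; (1,2)=-1→OX./.OO/X.X; (2,1)=+0→OX./.O./XOX*
ply 4, X at OX./.O./XOX | (0,2)=+0→OXX/.O./XOX*; (1,0)=+0→OX./XO./XOX; (1,2)=+0→OX./.OX/XOX
ply 5, O at OXX/.O./XOX | (1,0)=-1→OXX/OO./XOX; (1,2)=+0→OXX/.OO/XOX*
ply 6, X at OXX/.OO/XOX | (1,0)=+0→OXX/XOO/XOX*
ply 7: OXX/XOO/XOX is terminal +0 (O); from .X./.O./X.. depth 6

PV length from [.X./.O./X..]: 6 plies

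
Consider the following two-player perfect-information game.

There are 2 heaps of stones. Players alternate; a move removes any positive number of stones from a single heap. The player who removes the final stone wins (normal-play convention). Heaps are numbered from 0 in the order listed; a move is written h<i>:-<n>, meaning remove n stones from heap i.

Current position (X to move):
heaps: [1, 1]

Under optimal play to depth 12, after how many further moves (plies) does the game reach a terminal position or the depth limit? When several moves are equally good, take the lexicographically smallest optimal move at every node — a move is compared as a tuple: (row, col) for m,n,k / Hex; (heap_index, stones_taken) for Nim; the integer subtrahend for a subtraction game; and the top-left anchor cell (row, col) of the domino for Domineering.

ply 1, X at (1,1) | h0:-1=-1→(0,1)*; h1:-1=-1→(1,0)
ply 2, O at (0,1) | h1:-1=+1→(0,0)*
ply 3: (0,0) is terminal -1 (X); from (1,1) depth 12

PV length from [(1,1)]: 2 plies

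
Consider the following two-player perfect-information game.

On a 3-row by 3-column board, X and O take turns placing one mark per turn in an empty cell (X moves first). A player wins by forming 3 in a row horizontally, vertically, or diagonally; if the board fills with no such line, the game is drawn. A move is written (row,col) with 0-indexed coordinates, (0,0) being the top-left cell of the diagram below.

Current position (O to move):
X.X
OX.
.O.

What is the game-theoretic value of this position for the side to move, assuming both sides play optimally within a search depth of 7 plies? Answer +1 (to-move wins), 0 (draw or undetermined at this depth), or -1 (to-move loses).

ply 1, O at X.X/OX./.O. | (0,1)=-1→XOX/OX./.O.*; (1,2)=-1→X.X/OXO/.O.; (2,0)=-1→X.X/OX./OO.; (2,2)=-1→X.X/OX./.OO
ply 2, X at XOX/OX./.O. | (1,2)=+1→XOX/OXX/.O.*; (2,0)=+1→XOX/OX./XO.; (2,2)=+1→XOX/OX./.OX
ply 3, O at XOX/OXX/.O. | (2,0)=-1→XOX/OXX/OO.*; (2,2)=-1→XOX/OXX/.OO
ply 4, X at XOX/OXX/OO. | (2,2)=+1→XOX/OXX/OOX*
ply 5: XOX/OXX/OOX is terminal -1 (O); from X.X/OX./.O. depth 7

value(X.X/OX./.O., O) = -1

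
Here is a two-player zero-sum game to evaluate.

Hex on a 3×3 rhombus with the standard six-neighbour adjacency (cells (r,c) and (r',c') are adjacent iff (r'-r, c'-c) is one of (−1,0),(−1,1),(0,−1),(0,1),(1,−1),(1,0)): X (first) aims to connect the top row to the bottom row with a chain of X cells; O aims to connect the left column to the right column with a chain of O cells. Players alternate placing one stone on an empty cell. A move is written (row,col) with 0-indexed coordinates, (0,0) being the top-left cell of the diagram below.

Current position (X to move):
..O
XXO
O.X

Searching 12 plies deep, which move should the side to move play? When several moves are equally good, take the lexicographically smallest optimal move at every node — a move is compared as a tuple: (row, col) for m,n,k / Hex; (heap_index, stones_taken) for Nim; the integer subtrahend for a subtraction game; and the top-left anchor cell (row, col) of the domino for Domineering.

X's best at [..O/XXO/O.X]: (2,1)

ply 1, X at ..O/XXO/O.X | (0,0)=-1→X.O/XXO/O.X; (0,1)=-1→.XO/XXO/O.X; (2,1)=+1→..O/XXO/OXX*
ply 2, O at ..O/XXO/OXX | (0,0)=-1→O.O/XXO/OXX*; (0,1)=-1→.OO/XXO/OXX
ply 3, X at O.O/XXO/OXX | (0,1)=+1→OXO/XXO/OXX*
ply 4: OXO/XXO/OXX is terminal -1 (O); from ..O/XXO/O.X depth 12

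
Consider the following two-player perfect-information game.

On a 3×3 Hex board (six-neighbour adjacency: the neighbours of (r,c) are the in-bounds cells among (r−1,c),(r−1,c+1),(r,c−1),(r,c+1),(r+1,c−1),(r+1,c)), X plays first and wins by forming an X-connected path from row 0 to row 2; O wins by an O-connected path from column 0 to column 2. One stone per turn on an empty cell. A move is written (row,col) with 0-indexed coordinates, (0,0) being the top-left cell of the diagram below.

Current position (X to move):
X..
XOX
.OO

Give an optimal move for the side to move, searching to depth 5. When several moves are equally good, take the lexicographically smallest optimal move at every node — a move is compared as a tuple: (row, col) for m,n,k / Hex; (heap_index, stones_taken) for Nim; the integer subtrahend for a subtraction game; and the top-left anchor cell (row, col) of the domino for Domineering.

X's best at [X../XOX/.OO]: (2,0)

p1 X@[X../XOX/.OO]: (0,1)[XX./XOX/.OO]-1 (0,2)[X.X/XOX/.OO]-1 (2,0)[X../XOX/XOO]+1*
p2 O@[X../XOX/XOO] terminal -1; root [X../XOX/.OO] d5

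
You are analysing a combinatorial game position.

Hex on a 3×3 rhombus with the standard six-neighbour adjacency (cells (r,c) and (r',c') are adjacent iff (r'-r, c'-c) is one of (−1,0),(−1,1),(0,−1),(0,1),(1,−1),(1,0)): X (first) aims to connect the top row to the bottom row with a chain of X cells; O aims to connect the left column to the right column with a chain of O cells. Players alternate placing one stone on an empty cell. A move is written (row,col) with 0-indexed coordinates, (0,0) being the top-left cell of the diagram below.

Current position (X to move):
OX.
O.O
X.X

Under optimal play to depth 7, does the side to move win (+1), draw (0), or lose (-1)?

ply 1, X at OX./O.O/X.X | (0,2)=-1→OXX/O.O/X.X; (1,1)=+1→OX./OXO/X.X*; (2,1)=-1→OX./O.O/XXX
ply 2: OX./OXO/X.X is terminal -1 (O); from OX./O.O/X.X depth 7

value(OX./O.O/X.X, X) = +1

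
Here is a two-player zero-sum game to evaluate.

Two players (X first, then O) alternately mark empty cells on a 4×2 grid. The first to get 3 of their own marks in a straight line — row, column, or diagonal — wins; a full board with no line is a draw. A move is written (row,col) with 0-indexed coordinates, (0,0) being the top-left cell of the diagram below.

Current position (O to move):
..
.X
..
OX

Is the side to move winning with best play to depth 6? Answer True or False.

p1 O@[../.X/../OX]: (0,0)[O./.X/../OX]-1 (0,1)[.O/.X/../OX]-1 (1,0)[../OX/../OX]-1 (2,0)[../.X/O./OX]-1 (2,1)[../.X/.O/OX]+0*
p2 X@[../.X/.O/OX]: (0,0)[X./.X/.O/OX]+0* (0,1)[.X/.X/.O/OX]+0 (1,0)[../XX/.O/OX]+0 (2,0)[../.X/XO/OX]+0
p3 O@[X./.X/.O/OX]: (0,1)[XO/.X/.O/OX]+0* (1,0)[X./OX/.O/OX]+0 (2,0)[X./.X/OO/OX]+0
p4 X@[XO/.X/.O/OX]: (1,0)[XO/XX/.O/OX]+0* (2,0)[XO/.X/XO/OX]+0
p5 O@[XO/XX/.O/OX]: (2,0)[XO/XX/OO/OX]+0*
p6 X@[XO/XX/OO/OX] terminal +0; root [../.X/../OX] d6

O winning at [../.X/../OX]: False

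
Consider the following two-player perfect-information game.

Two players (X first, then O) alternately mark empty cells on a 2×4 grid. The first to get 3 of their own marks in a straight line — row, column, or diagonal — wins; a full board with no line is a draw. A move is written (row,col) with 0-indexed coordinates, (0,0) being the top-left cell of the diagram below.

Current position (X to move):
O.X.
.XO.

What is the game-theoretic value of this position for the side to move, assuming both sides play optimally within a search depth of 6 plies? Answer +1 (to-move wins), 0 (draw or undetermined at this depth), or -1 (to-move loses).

value(O.X./.XO., X) = 0

[O.X./.XO.] X move#1: (0,1):+0/OXX./.XO.*, (0,3):+0/O.XX/.XO., (1,0):+0/O.X./XXO., (1,3):+0/O.X./.XOX
[OXX./.XO.] O move#2: (0,3):+0/OXXO/.XO.*, (1,0):-1/OXX./OXO., (1,3):-1/OXX./.XOO
[OXXO/.XO.] X move#3: (1,0):+0/OXXO/XXO.*, (1,3):+0/OXXO/.XOX
[OXXO/XXO.] O move#4: (1,3):+0/OXXO/XXOO*
[OXXO/XXOO] end (terminal +0, X#5); searched O.X./.XO. to 6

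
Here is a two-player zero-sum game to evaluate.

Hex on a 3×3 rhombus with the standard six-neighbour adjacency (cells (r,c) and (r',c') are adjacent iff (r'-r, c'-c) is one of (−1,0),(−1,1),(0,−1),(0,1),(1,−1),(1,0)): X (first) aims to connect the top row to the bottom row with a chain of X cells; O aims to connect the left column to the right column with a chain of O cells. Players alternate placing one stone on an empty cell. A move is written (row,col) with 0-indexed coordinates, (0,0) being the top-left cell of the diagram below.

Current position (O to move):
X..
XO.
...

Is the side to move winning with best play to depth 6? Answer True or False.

p1 O@[X../XO./...]: (0,1)[XO./XO./...]-1 (0,2)[X.O/XO./...]-1 (1,2)[X../XOO/...]-1 (2,0)[X../XO./O..]+1* (2,1)[X../XO./.O.]-1 (2,2)[X../XO./..O]-1
p2 X@[X../XO./O..]: (0,1)[XX./XO./O..]-1* (0,2)[X.X/XO./O..]-1 (1,2)[X../XOX/O..]-1 (2,1)[X../XO./OX.]-1 (2,2)[X../XO./O.X]-1
p3 O@[XX./XO./O..]: (0,2)[XXO/XO./O..]+1* (1,2)[XX./XOO/O..]+1 (2,1)[XX./XO./OO.]+1 (2,2)[XX./XO./O.O]+1
p4 X@[XXO/XO./O..] terminal -1; root [X../XO./...] d6

O winning at [X../XO./...]: True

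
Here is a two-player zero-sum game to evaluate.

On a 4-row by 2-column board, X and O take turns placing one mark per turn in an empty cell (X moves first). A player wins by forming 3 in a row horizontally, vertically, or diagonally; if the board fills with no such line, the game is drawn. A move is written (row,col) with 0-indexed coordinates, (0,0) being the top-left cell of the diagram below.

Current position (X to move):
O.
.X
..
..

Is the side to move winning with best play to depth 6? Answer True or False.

X winning at [O./.X/../..]: True

ply 1, X at O./.X/../.. | (0,1)=+0→OX/.X/../..; (1,0)=+0→O./XX/../..; (2,0)=+0→O./.X/X./..; (2,1)=+1→O./.X/.X/..*; (3,0)=+0→O./.X/../X.; (3,1)=+0→O./.X/../.X
ply 2, O at O./.X/.X/.. | (0,1)=-1→OO/.X/.X/..*; (1,0)=-1→O./OX/.X/..; (2,0)=-1→O./.X/OX/..; (3,0)=-1→O./.X/.X/O.; (3,1)=-1→O./.X/.X/.O
ply 3, X at OO/.X/.X/.. | (1,0)=+0→OO/XX/.X/..; (2,0)=+0→OO/.X/XX/..; (3,0)=+0→OO/.X/.X/X.; (3,1)=+1→OO/.X/.X/.X*
ply 4: OO/.X/.X/.X is terminal -1 (O); from O./.X/../.. depth 6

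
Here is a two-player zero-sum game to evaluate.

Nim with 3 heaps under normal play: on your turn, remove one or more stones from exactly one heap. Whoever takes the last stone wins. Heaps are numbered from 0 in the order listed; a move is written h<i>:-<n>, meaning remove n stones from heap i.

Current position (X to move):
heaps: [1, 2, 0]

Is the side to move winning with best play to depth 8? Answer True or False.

p1 X@[(1,2,0)]: h0:-1[(0,2,0)]-1 h1:-1[(1,1,0)]+1* h1:-2[(1,0,0)]-1
p2 O@[(1,1,0)]: h0:-1[(0,1,0)]-1* h1:-1[(1,0,0)]-1
p3 X@[(0,1,0)]: h1:-1[(0,0,0)]+1*
p4 O@[(0,0,0)] terminal -1; root [(1,2,0)] d8

X winning at [(1,2,0)]: True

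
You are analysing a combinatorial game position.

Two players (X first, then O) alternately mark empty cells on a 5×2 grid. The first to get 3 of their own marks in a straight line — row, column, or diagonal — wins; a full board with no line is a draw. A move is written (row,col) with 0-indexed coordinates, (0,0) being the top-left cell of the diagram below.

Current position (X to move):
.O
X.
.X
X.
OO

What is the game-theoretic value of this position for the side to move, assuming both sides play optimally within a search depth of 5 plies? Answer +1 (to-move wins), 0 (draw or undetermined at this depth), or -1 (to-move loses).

[.O/X./.X/X./OO] X move#1: (0,0):+0/XO/X./.X/X./OO, (1,1):+1/.O/XX/.X/X./OO*, (2,0):+1/.O/X./XX/X./OO, (3,1):+1/.O/X./.X/XX/OO
[.O/XX/.X/X./OO] O move#2: (0,0):-1/OO/XX/.X/X./OO*, (2,0):-1/.O/XX/OX/X./OO, (3,1):-1/.O/XX/.X/XO/OO
[OO/XX/.X/X./OO] X move#3: (2,0):+1/OO/XX/XX/X./OO*, (3,1):+1/OO/XX/.X/XX/OO
[OO/XX/XX/X./OO] end (terminal -1, O#4); searched .O/X./.X/X./OO to 5

value(.O/X./.X/X./OO, X) = +1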